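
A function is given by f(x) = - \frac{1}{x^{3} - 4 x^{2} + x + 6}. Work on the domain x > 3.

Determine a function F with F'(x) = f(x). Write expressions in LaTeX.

The denominator factors as \left(x - 3\right) \left(x - 2\right) \left(x + 1\right); partial fractions split f into directly integrable pieces: - \frac{1}{12 \left(x + 1\right)} + \frac{1}{3 \left(x - 2\right)} - \frac{1}{4 \left(x - 3\right)}.
Check: d/dx[- \frac{\log{\left(x - 3 \right)}}{4} + \frac{\log{\left(x - 2 \right)}}{3} - \frac{\log{\left(x + 1 \right)}}{12}] = - \frac{1}{x^{3} - 4 x^{2} + x + 6} = f(x).

An antiderivative is F(x) = - \frac{\log{\left(x - 3 \right)}}{4} + \frac{\log{\left(x - 2 \right)}}{3} - \frac{\log{\left(x + 1 \right)}}{12}.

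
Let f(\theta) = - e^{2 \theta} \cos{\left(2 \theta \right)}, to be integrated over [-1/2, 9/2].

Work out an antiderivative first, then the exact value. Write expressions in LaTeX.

Antiderivative: F(\theta) = - \frac{e^{2 \theta} \sin{\left(2 \theta \right)}}{4} - \frac{e^{2 \theta} \cos{\left(2 \theta \right)}}{4}; value = - \frac{e^{9} \sin{\left(9 \right)}}{4} - \frac{\sin{\left(1 \right)}}{4 e} + \frac{\cos{\left(1 \right)}}{4 e} - \frac{e^{9} \cos{\left(9 \right)}}{4}

A first test for any F(\theta): its \theta-derivative must equal f(\theta) identically.
F(\theta) = - \frac{e^{2 \theta} \sin{\left(2 \theta \right)}}{4} - \frac{e^{2 \theta} \cos{\left(2 \theta \right)}}{4} is an antiderivative of f.
Check: d/d\theta[- \frac{e^{2 \theta} \sin{\left(2 \theta \right)}}{4} - \frac{e^{2 \theta} \cos{\left(2 \theta \right)}}{4}] = - e^{2 \theta} \cos{\left(2 \theta \right)} = f(\theta).
F(9/2) = - \frac{e^{9} \sin{\left(9 \right)}}{4} - \frac{e^{9} \cos{\left(9 \right)}}{4}; F(-1/2) = - \frac{\cos{\left(1 \right)}}{4 e} + \frac{\sin{\left(1 \right)}}{4 e}.
Integral = F(9/2) - F(-1/2) = - \frac{e^{9} \sin{\left(9 \right)}}{4} - \frac{\sin{\left(1 \right)}}{4 e} + \frac{\cos{\left(1 \right)}}{4 e} - \frac{e^{9} \cos{\left(9 \right)}}{4}.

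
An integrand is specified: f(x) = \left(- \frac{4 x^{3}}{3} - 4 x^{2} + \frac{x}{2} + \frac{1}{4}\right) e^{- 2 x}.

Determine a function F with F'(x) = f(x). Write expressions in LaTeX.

f has the shape u'v + uv' for u = \frac{2 x^{3}}{3} + 3 x^{2} + \frac{11 x}{4} + \frac{5}{4} and v = e^{- 2 x} — it is the derivative of the product u*v.
Check: d/dx[\frac{\left(8 x^{3} + 36 x^{2} + 33 x + 15\right) e^{- 2 x}}{12}] = \frac{\left(- 16 x^{3} - 48 x^{2} + 6 x + 3\right) e^{- 2 x}}{12}, which equals f(x).

An antiderivative is F(x) = \frac{\left(8 x^{3} + 36 x^{2} + 33 x + 15\right) e^{- 2 x}}{12}.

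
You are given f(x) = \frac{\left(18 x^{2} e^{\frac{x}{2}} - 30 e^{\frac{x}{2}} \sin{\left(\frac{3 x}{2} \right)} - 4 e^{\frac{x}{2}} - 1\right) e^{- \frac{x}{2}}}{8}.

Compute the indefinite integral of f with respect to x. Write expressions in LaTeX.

F(x) = \frac{\left(3 x^{3} e^{\frac{x}{2}} - 2 x e^{\frac{x}{2}} + 10 e^{\frac{x}{2}} \cos{\left(\frac{3 x}{2} \right)} - 4 e^{\frac{x}{2}} + 1\right) e^{- \frac{x}{2}}}{4} + C

An antiderivative F(x) passes only if d/dx[F] lands on f(x) exactly.
Check: d/dx[\frac{\left(3 x^{3} e^{\frac{x}{2}} - 2 x e^{\frac{x}{2}} + 10 e^{\frac{x}{2}} \cos{\left(\frac{3 x}{2} \right)} - 4 e^{\frac{x}{2}} + 1\right) e^{- \frac{x}{2}}}{4}] = \frac{\left(18 x^{2} e^{\frac{x}{2}} - 30 e^{\frac{x}{2}} \sin{\left(\frac{3 x}{2} \right)} - 4 e^{\frac{x}{2}} - 1\right) e^{- \frac{x}{2}}}{8} = f(x).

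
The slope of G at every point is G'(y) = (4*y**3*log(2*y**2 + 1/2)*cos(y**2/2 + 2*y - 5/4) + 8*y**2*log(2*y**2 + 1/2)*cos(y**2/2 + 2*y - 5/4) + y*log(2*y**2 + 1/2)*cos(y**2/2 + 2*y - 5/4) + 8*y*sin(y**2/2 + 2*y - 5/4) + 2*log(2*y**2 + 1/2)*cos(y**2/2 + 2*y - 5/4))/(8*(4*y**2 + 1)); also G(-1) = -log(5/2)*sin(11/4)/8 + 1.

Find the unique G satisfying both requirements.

Recognize the product-rule pattern: G'(y) = u'v + uv' with u = log(2*y**2 + 1/2)/8, v = sin(y**2/2 + 2*y - 5/4), so integration by parts undoes it.
A general antiderivative is log(2*y**2 + 1/2)*sin(y**2/2 + 2*y - 5/4)/8 + C.
The condition gives C = -log(5/2)*sin(11/4)/8 + 1 - (-log(5/2)*sin(11/4)/8) = 1.
So G(y) = (log(2*y**2 + 1/2)*sin(y**2/2 + 2*y - 5/4) + 8)/8.
Check: d/dy[(log(2*y**2 + 1/2)*sin(y**2/2 + 2*y - 5/4) + 8)/8] = (4*y**3*log(2*y**2 + 1/2)*cos(y**2/2 + 2*y - 5/4) + 8*y**2*log(2*y**2 + 1/2)*cos(y**2/2 + 2*y - 5/4) + y*log(2*y**2 + 1/2)*cos(y**2/2 + 2*y - 5/4) + 8*y*sin(y**2/2 + 2*y - 5/4) + 2*log(2*y**2 + 1/2)*cos(y**2/2 + 2*y - 5/4))/(32*y**2 + 8), which equals G'(y).

G(y) = (log(2*y**2 + 1/2)*sin(y**2/2 + 2*y - 5/4) + 8)/8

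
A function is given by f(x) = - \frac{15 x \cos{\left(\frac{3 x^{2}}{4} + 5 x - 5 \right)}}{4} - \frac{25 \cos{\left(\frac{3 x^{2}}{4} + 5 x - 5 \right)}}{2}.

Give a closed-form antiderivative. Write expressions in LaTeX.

The substitution u = \frac{3 x^{2}}{4} + 5 x - 5 works: f is exactly (dF/du)*(du/dx) for that inner function.
Check: d/dx[- \frac{5 \sin{\left(\frac{3 x^{2}}{4} + 5 x - 5 \right)}}{2}] = - \frac{15 x \cos{\left(\frac{3 x^{2}}{4} + 5 x - 5 \right)}}{4} - \frac{25 \cos{\left(\frac{3 x^{2}}{4} + 5 x - 5 \right)}}{2} = f(x).

An antiderivative is F(x) = - \frac{5 \sin{\left(\frac{3 x^{2}}{4} + 5 x - 5 \right)}}{2}.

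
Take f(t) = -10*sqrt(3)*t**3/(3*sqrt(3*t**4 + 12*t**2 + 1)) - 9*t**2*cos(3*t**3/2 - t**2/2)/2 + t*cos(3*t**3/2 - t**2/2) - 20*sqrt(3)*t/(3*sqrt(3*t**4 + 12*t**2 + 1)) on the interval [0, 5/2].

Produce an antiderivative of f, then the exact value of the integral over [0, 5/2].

Antiderivative: F(t) = sqrt(3)*(-5*sqrt(3*t**4 + 12*t**2 + 1) - 3*sqrt(3)*sin(3*t**3/2 - t**2/2))/9; value = -5*sqrt(9273)/36 - sin(325/16) + 5*sqrt(3)/9

The integrand splits into summands that can be handled one at a time.
F(t) = sqrt(3)*(-5*sqrt(3*t**4 + 12*t**2 + 1) - 3*sqrt(3)*sin(3*t**3/2 - t**2/2))/9 is an antiderivative of f.
Check: d/dt[sqrt(3)*(-5*sqrt(3*t**4 + 12*t**2 + 1) - 3*sqrt(3)*sin(3*t**3/2 - t**2/2))/9] = (-20*sqrt(3)*t**3 - 27*t**2*sqrt(3*t**4 + 12*t**2 + 1)*cos(3*t**3/2 - t**2/2) + 6*t*sqrt(3*t**4 + 12*t**2 + 1)*cos(3*t**3/2 - t**2/2) - 40*sqrt(3)*t)/(6*sqrt(3*t**4 + 12*t**2 + 1)), which equals f(t).
F(5/2) = -5*sqrt(9273)/36 - sin(325/16); F(0) = -5*sqrt(3)/9.
Integral = F(5/2) - F(0) = -5*sqrt(9273)/36 - sin(325/16) + 5*sqrt(3)/9.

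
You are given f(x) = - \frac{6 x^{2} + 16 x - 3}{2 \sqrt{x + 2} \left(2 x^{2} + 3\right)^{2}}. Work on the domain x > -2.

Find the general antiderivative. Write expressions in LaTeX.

F(x) = \frac{\sqrt{x + 2}}{2 x^{2} + 3} + C

f has the shape u'v + uv' for u = \sqrt{x + 2} and v = \frac{1}{2 x^{2} + 3} — it is the derivative of the product u*v.
Check: d/dx[\frac{\sqrt{x + 2}}{2 x^{2} + 3}] = \frac{- 6 x^{2} - 16 x + 3}{8 x^{4} \sqrt{x + 2} + 24 x^{2} \sqrt{x + 2} + 18 \sqrt{x + 2}}, which equals f(x).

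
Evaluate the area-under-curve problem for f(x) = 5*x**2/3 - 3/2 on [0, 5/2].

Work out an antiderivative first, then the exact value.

Check any antiderivative F(x) by computing F'(x) and comparing it with f(x).
F(x) = x*(10*x**2 - 27)/18 is an antiderivative of f.
Check: d/dx[x*(10*x**2 - 27)/18] = 5*x**2/3 - 3/2 = f(x).
F(5/2) = 355/72; F(0) = 0.
Integral = F(5/2) - F(0) = 355/72.

Antiderivative: F(x) = x*(10*x**2 - 27)/18; value = 355/72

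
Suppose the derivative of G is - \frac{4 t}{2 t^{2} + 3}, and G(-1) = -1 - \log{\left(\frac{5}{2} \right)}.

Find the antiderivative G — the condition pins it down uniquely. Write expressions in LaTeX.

G(t) = - \log{\left(t^{2} + \frac{3}{2} \right)} - 1

The substitution u = t^{2} + \frac{3}{2} works: G'(t) is exactly (dG/du)*(du/dt) for that inner function.
A general antiderivative is - \log{\left(t^{2} + \frac{3}{2} \right)} + C.
The condition gives C = -1 - \log{\left(\frac{5}{2} \right)} - (- \log{\left(\frac{5}{2} \right)}) = -1.
So G(t) = - \log{\left(t^{2} + \frac{3}{2} \right)} - 1.
Check: d/dt[- \log{\left(t^{2} + \frac{3}{2} \right)} - 1] = - \frac{4 t}{2 t^{2} + 3} = G'(t).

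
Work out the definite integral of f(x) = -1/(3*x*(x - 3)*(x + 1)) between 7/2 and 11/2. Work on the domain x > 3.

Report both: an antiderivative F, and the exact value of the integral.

The denominator factors as 3*x*(x - 3)*(x + 1); partial fractions split f into directly integrable pieces: -1/(12*(x + 1)) - 1/(36*(x - 3)) + 1/(9*x).
F(x) = (4*log(x) - log(x - 3) - 3*log(x + 1))/36 is an antiderivative of f.
Check: d/dx[(4*log(x) - log(x - 3) - 3*log(x + 1))/36] = -1/(3*x**3 - 6*x**2 - 9*x), which equals f(x).
F(11/2) = -log(13/2)/12 - log(5/2)/36 + log(11/2)/9; F(7/2) = -log(9/2)/12 + log(2)/36 + log(7/2)/9.
Integral = F(11/2) - F(7/2) = -log(13/2)/12 - log(7/2)/9 - log(5/2)/36 - log(2)/36 + log(9/2)/12 + log(11/2)/9.

Antiderivative: F(x) = (4*log(x) - log(x - 3) - 3*log(x + 1))/36; value = -log(13/2)/12 - log(7/2)/9 - log(5/2)/36 - log(2)/36 + log(9/2)/12 + log(11/2)/9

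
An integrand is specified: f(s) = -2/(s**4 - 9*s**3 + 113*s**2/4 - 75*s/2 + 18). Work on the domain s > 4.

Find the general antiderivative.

Factor the denominator ((s - 4)*(s - 2)*(2*s - 3)**2) and decompose: f = -192/(25*(2*s - 3)) - 32/(5*(2*s - 3)**2) + 4/(s - 2) - 4/(25*(s - 4)); each piece integrates to a log, atan, or power term.
Check: d/ds[4*(-(2*s - 3)*log(s - 4) + 25*(2*s - 3)*log(s - 2) - 24*(2*s - 3)*log(s - 3/2) + 20)/(25*(2*s - 3))] = -8/(4*s**4 - 36*s**3 + 113*s**2 - 150*s + 72), which equals f(s).

F(s) = 4*(-(2*s - 3)*log(s - 4) + 25*(2*s - 3)*log(s - 2) - 24*(2*s - 3)*log(s - 3/2) + 20)/(25*(2*s - 3)) + C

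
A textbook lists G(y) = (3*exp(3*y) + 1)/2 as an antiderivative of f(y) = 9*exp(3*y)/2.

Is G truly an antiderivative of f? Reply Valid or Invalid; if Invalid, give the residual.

Valid. The derivative of G reproduces f.

d/dy[G] = 9*exp(3*y)/2
This equals f(y) exactly, so the claim holds.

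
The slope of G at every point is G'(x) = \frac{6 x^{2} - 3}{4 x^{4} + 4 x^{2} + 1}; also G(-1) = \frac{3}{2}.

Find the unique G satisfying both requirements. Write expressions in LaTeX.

G(x) = \frac{2 x^{2} - 6 x + 1}{2 \left(2 x^{2} + 1\right)}

G'(x) has the shape u'v + uv' for u = - 3 x and v = \frac{1}{2 x^{2} + 1} — it is the derivative of the product u*v.
A general antiderivative is - \frac{3 x}{2 x^{2} + 1} + C.
The condition gives C = \frac{3}{2} - (1) = \frac{1}{2}.
So G(x) = \frac{2 x^{2} - 6 x + 1}{2 \left(2 x^{2} + 1\right)}.
Check: d/dx[\frac{2 x^{2} - 6 x + 1}{2 \left(2 x^{2} + 1\right)}] = \frac{6 x^{2} - 3}{4 x^{4} + 4 x^{2} + 1} = G'(x).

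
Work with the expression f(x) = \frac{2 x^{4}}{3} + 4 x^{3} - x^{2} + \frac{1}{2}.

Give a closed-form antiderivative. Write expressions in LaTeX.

Integrate term by term and add the pieces.
Check: d/dx[\frac{2 x^{5}}{15} + x^{4} - \frac{x^{3}}{3} + \frac{x}{2}] = \frac{2 x^{4}}{3} + 4 x^{3} - x^{2} + \frac{1}{2} = f(x).

An antiderivative is F(x) = \frac{2 x^{5}}{15} + x^{4} - \frac{x^{3}}{3} + \frac{x}{2}.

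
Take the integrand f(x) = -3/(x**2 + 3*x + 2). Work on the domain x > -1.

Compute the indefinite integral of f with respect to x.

F(x) = -3*log(x + 1) + 3*log(x + 2) + C

The denominator factors as (x + 1)*(x + 2); partial fractions split f into directly integrable pieces: 3/(x + 2) - 3/(x + 1).
Check: d/dx[-3*log(x + 1) + 3*log(x + 2)] = -3/(x**2 + 3*x + 2) = f(x).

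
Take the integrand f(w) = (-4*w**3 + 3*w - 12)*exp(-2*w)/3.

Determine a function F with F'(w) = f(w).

An antiderivative is F(w) = (8*w**3 + 12*w**2 + 6*w + 27)*exp(-2*w)/12.

Recognize the product-rule pattern: f = u'v + uv' with u = 2*w**3/3 + w**2 + w/2 + 9/4, v = exp(-2*w), so integration by parts undoes it.
Check: d/dw[(8*w**3 + 12*w**2 + 6*w + 27)*exp(-2*w)/12] = (-4*w**3 + 3*w - 12)*exp(-2*w)/3 = f(w).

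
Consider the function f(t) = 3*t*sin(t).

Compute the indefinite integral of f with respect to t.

For F(t) to be correct the identity F'(t) - f(t) = 0 must hold.
Check: d/dt[-3*t*cos(t) + 3*sin(t)] = 3*t*sin(t) = f(t).

F(t) = -3*t*cos(t) + 3*sin(t) + C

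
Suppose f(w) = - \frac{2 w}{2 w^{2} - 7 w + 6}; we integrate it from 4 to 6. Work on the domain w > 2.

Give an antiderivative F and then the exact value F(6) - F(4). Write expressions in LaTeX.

Factor the denominator (\left(w - 2\right) \left(2 w - 3\right)) and decompose: f = \frac{6}{2 w - 3} - \frac{4}{w - 2}; each piece integrates to a log, atan, or power term.
F(w) = - 4 \log{\left(w - 2 \right)} + 3 \log{\left(w - \frac{3}{2} \right)} is an antiderivative of f.
Check: d/dw[- 4 \log{\left(w - 2 \right)} + 3 \log{\left(w - \frac{3}{2} \right)}] = - \frac{2 w}{2 w^{2} - 7 w + 6} = f(w).
F(6) = - 4 \log{\left(4 \right)} + 3 \log{\left(\frac{9}{2} \right)}; F(4) = - 4 \log{\left(2 \right)} + 3 \log{\left(\frac{5}{2} \right)}.
Integral = F(6) - F(4) = - 4 \log{\left(4 \right)} - 3 \log{\left(\frac{5}{2} \right)} + 4 \log{\left(2 \right)} + 3 \log{\left(\frac{9}{2} \right)}.

Antiderivative: F(w) = - 4 \log{\left(w - 2 \right)} + 3 \log{\left(w - \frac{3}{2} \right)}; value = - 4 \log{\left(4 \right)} - 3 \log{\left(\frac{5}{2} \right)} + 4 \log{\left(2 \right)} + 3 \log{\left(\frac{9}{2} \right)}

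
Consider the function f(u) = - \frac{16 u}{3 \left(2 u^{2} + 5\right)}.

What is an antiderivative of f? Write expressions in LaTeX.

An antiderivative is F(u) = - \frac{4 \log{\left(2 u^{2} + 5 \right)}}{3}.

The substitution w = 2 u^{2} + 5 works: f is exactly (dF/dw)*(dw/du) for that inner function.
Check: d/du[- \frac{4 \log{\left(2 u^{2} + 5 \right)}}{3}] = - \frac{16 u}{6 u^{2} + 15}, which equals f(u).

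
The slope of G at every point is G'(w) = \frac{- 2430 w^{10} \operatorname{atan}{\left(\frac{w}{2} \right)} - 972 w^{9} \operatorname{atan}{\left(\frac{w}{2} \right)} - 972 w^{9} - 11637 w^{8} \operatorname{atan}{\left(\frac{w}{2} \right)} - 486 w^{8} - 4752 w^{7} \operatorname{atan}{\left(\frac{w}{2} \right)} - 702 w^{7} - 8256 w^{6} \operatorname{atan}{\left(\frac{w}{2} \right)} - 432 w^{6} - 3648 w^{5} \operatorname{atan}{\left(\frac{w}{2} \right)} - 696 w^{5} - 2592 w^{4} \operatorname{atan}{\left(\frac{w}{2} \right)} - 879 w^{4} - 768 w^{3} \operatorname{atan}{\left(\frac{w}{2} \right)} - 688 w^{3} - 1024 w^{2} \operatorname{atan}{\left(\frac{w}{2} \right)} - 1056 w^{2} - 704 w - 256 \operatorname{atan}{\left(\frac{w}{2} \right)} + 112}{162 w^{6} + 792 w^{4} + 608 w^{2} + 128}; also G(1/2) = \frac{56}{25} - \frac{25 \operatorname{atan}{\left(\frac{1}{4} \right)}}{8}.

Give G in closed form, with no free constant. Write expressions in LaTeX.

G(w) = \frac{- 54 w^{7} \operatorname{atan}{\left(\frac{w}{2} \right)} - 27 w^{6} \operatorname{atan}{\left(\frac{w}{2} \right)} - 15 w^{5} \operatorname{atan}{\left(\frac{w}{2} \right)} - 12 w^{4} \operatorname{atan}{\left(\frac{w}{2} \right)} - 32 w^{3} \operatorname{atan}{\left(\frac{w}{2} \right)} - 36 w^{2} \operatorname{atan}{\left(\frac{w}{2} \right)} + 18 w^{2} - 16 w \operatorname{atan}{\left(\frac{w}{2} \right)} + 15 w - 16 \operatorname{atan}{\left(\frac{w}{2} \right)} + 16}{18 w^{2} + 8}

Recover the given G'(w) by differentiating a candidate G(w); any mismatch rules it out.
A general antiderivative is \frac{\frac{5 w}{4} + \frac{2}{3}}{\frac{3 w^{2}}{2} + \frac{2}{3}} + 2 \left(- \frac{3 w^{5}}{2} - \frac{3 w^{4}}{4} + \frac{w^{3}}{4} - w - 1\right) \operatorname{atan}{\left(\frac{w}{2} \right)} + C.
The condition gives C = \frac{56}{25} - \frac{25 \operatorname{atan}{\left(\frac{1}{4} \right)}}{8} - (\frac{31}{25} - \frac{25 \operatorname{atan}{\left(\frac{1}{4} \right)}}{8}) = 1.
So G(w) = \frac{- 54 w^{7} \operatorname{atan}{\left(\frac{w}{2} \right)} - 27 w^{6} \operatorname{atan}{\left(\frac{w}{2} \right)} - 15 w^{5} \operatorname{atan}{\left(\frac{w}{2} \right)} - 12 w^{4} \operatorname{atan}{\left(\frac{w}{2} \right)} - 32 w^{3} \operatorname{atan}{\left(\frac{w}{2} \right)} - 36 w^{2} \operatorname{atan}{\left(\frac{w}{2} \right)} + 18 w^{2} - 16 w \operatorname{atan}{\left(\frac{w}{2} \right)} + 15 w - 16 \operatorname{atan}{\left(\frac{w}{2} \right)} + 16}{18 w^{2} + 8}.
Check: d/dw[\frac{- 54 w^{7} \operatorname{atan}{\left(\frac{w}{2} \right)} - 27 w^{6} \operatorname{atan}{\left(\frac{w}{2} \right)} - 15 w^{5} \operatorname{atan}{\left(\frac{w}{2} \right)} - 12 w^{4} \operatorname{atan}{\left(\frac{w}{2} \right)} - 32 w^{3} \operatorname{atan}{\left(\frac{w}{2} \right)} - 36 w^{2} \operatorname{atan}{\left(\frac{w}{2} \right)} + 18 w^{2} - 16 w \operatorname{atan}{\left(\frac{w}{2} \right)} + 15 w - 16 \operatorname{atan}{\left(\frac{w}{2} \right)} + 16}{18 w^{2} + 8}] = \frac{- 2430 w^{10} \operatorname{atan}{\left(\frac{w}{2} \right)} - 972 w^{9} \operatorname{atan}{\left(\frac{w}{2} \right)} - 972 w^{9} - 11637 w^{8} \operatorname{atan}{\left(\frac{w}{2} \right)} - 486 w^{8} - 4752 w^{7} \operatorname{atan}{\left(\frac{w}{2} \right)} - 702 w^{7} - 8256 w^{6} \operatorname{atan}{\left(\frac{w}{2} \right)} - 432 w^{6} - 3648 w^{5} \operatorname{atan}{\left(\frac{w}{2} \right)} - 696 w^{5} - 2592 w^{4} \operatorname{atan}{\left(\frac{w}{2} \right)} - 879 w^{4} - 768 w^{3} \operatorname{atan}{\left(\frac{w}{2} \right)} - 688 w^{3} - 1024 w^{2} \operatorname{atan}{\left(\frac{w}{2} \right)} - 1056 w^{2} - 704 w - 256 \operatorname{atan}{\left(\frac{w}{2} \right)} + 112}{162 w^{6} + 792 w^{4} + 608 w^{2} + 128} = G'(w).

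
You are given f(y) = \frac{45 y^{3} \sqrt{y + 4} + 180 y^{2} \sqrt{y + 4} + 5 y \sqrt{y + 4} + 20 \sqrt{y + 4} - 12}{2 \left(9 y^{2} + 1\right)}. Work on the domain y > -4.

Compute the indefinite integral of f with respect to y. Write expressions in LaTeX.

F(y) = \left(y + 4\right)^{\frac{5}{2}} - 2 \operatorname{atan}{\left(3 y \right)} + C

Check any antiderivative F(y) by computing F'(y) and comparing it with f(y).
Check: d/dy[\left(y + 4\right)^{\frac{5}{2}} - 2 \operatorname{atan}{\left(3 y \right)}] = \frac{45 y^{3} \sqrt{y + 4} + 180 y^{2} \sqrt{y + 4} + 5 y \sqrt{y + 4} + 20 \sqrt{y + 4} - 12}{18 y^{2} + 2}, which equals f(y).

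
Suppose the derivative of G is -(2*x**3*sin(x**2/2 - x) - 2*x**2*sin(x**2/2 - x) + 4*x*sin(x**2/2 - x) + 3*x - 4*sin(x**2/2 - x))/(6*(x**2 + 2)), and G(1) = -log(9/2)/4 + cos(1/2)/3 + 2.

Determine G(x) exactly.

G(x) = -log(3*x**2/2 + 3)/4 + cos(x**2/2 - x)/3 + 2

Any candidate G(x) must reproduce the stated G'(x) exactly.
A general antiderivative is -log(3*x**2/2 + 3)/4 + cos(x**2/2 - x)/3 + C.
The condition gives C = -log(9/2)/4 + cos(1/2)/3 + 2 - (-log(9/2)/4 + cos(1/2)/3) = 2.
So G(x) = -log(3*x**2/2 + 3)/4 + cos(x**2/2 - x)/3 + 2.
Check: d/dx[-log(3*x**2/2 + 3)/4 + cos(x**2/2 - x)/3 + 2] = (-2*x**3*sin(x**2/2 - x) + 2*x**2*sin(x**2/2 - x) - 4*x*sin(x**2/2 - x) - 3*x + 4*sin(x**2/2 - x))/(6*x**2 + 12), which equals G'(x).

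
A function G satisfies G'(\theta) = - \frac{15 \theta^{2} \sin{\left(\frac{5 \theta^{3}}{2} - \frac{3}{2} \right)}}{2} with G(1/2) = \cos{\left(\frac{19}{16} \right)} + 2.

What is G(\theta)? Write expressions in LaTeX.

G(\theta) = \cos{\left(\frac{5 \theta^{3}}{2} - \frac{3}{2} \right)} + 2

The substitution u = \frac{5 \theta^{3}}{2} - \frac{3}{2} works: G'(\theta) is exactly (dG/du)*(du/d\theta) for that inner function.
A general antiderivative is \cos{\left(\frac{5 \theta^{3}}{2} - \frac{3}{2} \right)} + C.
The condition gives C = \cos{\left(\frac{19}{16} \right)} + 2 - (\cos{\left(\frac{19}{16} \right)}) = 2.
So G(\theta) = \cos{\left(\frac{5 \theta^{3}}{2} - \frac{3}{2} \right)} + 2.
Check: d/d\theta[\cos{\left(\frac{5 \theta^{3}}{2} - \frac{3}{2} \right)} + 2] = - \frac{15 \theta^{2} \sin{\left(\frac{5 \theta^{3}}{2} - \frac{3}{2} \right)}}{2} = G'(\theta).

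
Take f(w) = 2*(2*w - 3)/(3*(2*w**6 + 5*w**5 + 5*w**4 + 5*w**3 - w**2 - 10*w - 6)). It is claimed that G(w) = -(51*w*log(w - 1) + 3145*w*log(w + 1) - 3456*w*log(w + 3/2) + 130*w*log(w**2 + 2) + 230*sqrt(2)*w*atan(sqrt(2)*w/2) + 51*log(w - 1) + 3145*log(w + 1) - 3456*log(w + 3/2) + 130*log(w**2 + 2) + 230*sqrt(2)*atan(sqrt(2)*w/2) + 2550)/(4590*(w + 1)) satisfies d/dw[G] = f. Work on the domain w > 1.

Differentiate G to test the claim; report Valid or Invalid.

Valid: G'(w) = f(w).

d/dw[G] = (4*w - 6)/(6*w**6 + 15*w**5 + 15*w**4 + 15*w**3 - 3*w**2 - 30*w - 18)
This equals f(w) exactly, so the claim holds.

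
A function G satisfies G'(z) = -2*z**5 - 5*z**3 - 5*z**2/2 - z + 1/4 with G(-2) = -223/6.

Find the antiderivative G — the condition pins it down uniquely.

G(z) = -z*(4*z**5 + 15*z**3 + 10*z**2 + 6*z - 3)/12

Integrate term by term and add the pieces.
A general antiderivative is -z**6/3 - 5*z**4/4 - 5*z**3/6 - z**2/2 + z/4 + C.
The condition gives C = -223/6 - (-223/6) = 0.
So G(z) = -z*(4*z**5 + 15*z**3 + 10*z**2 + 6*z - 3)/12.
Check: d/dz[-z*(4*z**5 + 15*z**3 + 10*z**2 + 6*z - 3)/12] = -2*z**5 - 5*z**3 - 5*z**2/2 - z + 1/4 = G'(z).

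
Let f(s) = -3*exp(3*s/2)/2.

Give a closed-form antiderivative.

An antiderivative is F(s) = -exp(3*s/2).

A candidate is checked by its d/ds: the result must match f(s).
Check: d/ds[-exp(3*s/2)] = -3*exp(3*s/2)/2 = f(s).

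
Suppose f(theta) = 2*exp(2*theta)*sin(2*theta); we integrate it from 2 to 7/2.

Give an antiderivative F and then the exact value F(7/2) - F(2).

Any candidate F(theta) must reproduce f(theta) exactly when differentiated.
F(theta) = exp(2*theta)*sin(2*theta)/2 - exp(2*theta)*cos(2*theta)/2 is an antiderivative of f.
Check: d/dtheta[exp(2*theta)*sin(2*theta)/2 - exp(2*theta)*cos(2*theta)/2] = 2*exp(2*theta)*sin(2*theta) = f(theta).
F(7/2) = -exp(7)*cos(7)/2 + exp(7)*sin(7)/2; F(2) = exp(4)*sin(4)/2 - exp(4)*cos(4)/2.
Integral = F(7/2) - F(2) = -exp(7)*cos(7)/2 + exp(4)*cos(4)/2 - exp(4)*sin(4)/2 + exp(7)*sin(7)/2.

Antiderivative: F(theta) = exp(2*theta)*sin(2*theta)/2 - exp(2*theta)*cos(2*theta)/2; value = -exp(7)*cos(7)/2 + exp(4)*cos(4)/2 - exp(4)*sin(4)/2 + exp(7)*sin(7)/2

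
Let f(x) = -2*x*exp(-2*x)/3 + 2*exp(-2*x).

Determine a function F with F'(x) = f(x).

f has the shape u'v + uv' for u = x/3 - 5/6 and v = exp(-2*x) — it is the derivative of the product u*v.
Check: d/dx[x*exp(-2*x)/3 - 5*exp(-2*x)/6] = (6 - 2*x)*exp(-2*x)/3, which equals f(x).

An antiderivative is F(x) = x*exp(-2*x)/3 - 5*exp(-2*x)/6.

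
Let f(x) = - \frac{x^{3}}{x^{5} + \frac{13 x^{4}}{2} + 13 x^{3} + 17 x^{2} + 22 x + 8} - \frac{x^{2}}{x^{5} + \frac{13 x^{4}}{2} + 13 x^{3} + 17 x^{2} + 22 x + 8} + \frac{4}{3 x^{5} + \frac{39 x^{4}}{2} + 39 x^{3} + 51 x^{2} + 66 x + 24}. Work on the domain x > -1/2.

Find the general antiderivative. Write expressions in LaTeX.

F(x) = \frac{58 \log{\left(x + \frac{1}{2} \right)}}{567} - \frac{8 \log{\left(x + 2 \right)}}{27} + \frac{74 \log{\left(x + 4 \right)}}{189} - \frac{8 \log{\left(x^{2} + 2 \right)}}{81} + \frac{\sqrt{2} \operatorname{atan}{\left(\frac{\sqrt{2} x}{2} \right)}}{81} + C

Factor the denominator (3 \left(x + 2\right) \left(x + 4\right) \left(2 x + 1\right) \left(x^{2} + 2\right)) and decompose: f = - \frac{2 \left(8 x - 1\right)}{81 \left(x^{2} + 2\right)} + \frac{116}{567 \left(2 x + 1\right)} + \frac{74}{189 \left(x + 4\right)} - \frac{8}{27 \left(x + 2\right)}; each piece integrates to a log, atan, or power term.
Check: d/dx[\frac{58 \log{\left(x + \frac{1}{2} \right)}}{567} - \frac{8 \log{\left(x + 2 \right)}}{27} + \frac{74 \log{\left(x + 4 \right)}}{189} - \frac{8 \log{\left(x^{2} + 2 \right)}}{81} + \frac{\sqrt{2} \operatorname{atan}{\left(\frac{\sqrt{2} x}{2} \right)}}{81}] = \frac{- 6 x^{3} - 6 x^{2} + 8}{6 x^{5} + 39 x^{4} + 78 x^{3} + 102 x^{2} + 132 x + 48}, which equals f(x).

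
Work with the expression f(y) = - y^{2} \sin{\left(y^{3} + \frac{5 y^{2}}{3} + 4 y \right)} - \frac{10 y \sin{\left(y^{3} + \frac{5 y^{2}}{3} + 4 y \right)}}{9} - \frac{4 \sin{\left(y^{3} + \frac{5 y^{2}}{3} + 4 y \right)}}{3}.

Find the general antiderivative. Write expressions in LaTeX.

The substitution u = y^{3} + \frac{5 y^{2}}{3} + 4 y works: f is exactly (dF/du)*(du/dy) for that inner function.
Check: d/dy[\frac{\cos{\left(y^{3} + \frac{5 y^{2}}{3} + 4 y \right)}}{3}] = - y^{2} \sin{\left(y^{3} + \frac{5 y^{2}}{3} + 4 y \right)} - \frac{10 y \sin{\left(y^{3} + \frac{5 y^{2}}{3} + 4 y \right)}}{9} - \frac{4 \sin{\left(y^{3} + \frac{5 y^{2}}{3} + 4 y \right)}}{3} = f(y).

F(y) = \frac{\cos{\left(y^{3} + \frac{5 y^{2}}{3} + 4 y \right)}}{3} + C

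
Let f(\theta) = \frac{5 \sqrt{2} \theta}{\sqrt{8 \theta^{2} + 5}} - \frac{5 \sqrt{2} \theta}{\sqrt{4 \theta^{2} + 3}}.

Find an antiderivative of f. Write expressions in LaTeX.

An antiderivative is F(\theta) = \frac{5 \sqrt{2} \left(- 2 \sqrt{4 \theta^{2} + 3} + \sqrt{8 \theta^{2} + 5}\right)}{8}.

Integrate term by term and add the pieces.
Check: d/d\theta[\frac{5 \sqrt{2} \left(- 2 \sqrt{4 \theta^{2} + 3} + \sqrt{8 \theta^{2} + 5}\right)}{8}] = \frac{5 \sqrt{2} \theta \sqrt{4 \theta^{2} + 3} - 5 \sqrt{2} \theta \sqrt{8 \theta^{2} + 5}}{\sqrt{4 \theta^{2} + 3} \sqrt{8 \theta^{2} + 5}}, which equals f(\theta).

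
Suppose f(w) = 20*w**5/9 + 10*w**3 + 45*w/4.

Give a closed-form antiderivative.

The substitution u = -2*w**2/3 - 3/2 works: f is exactly (dF/du)*(du/dw) for that inner function.
Check: d/dw[-5*(-4*w**2 - 9)**3/864] = 20*w**5/9 + 10*w**3 + 45*w/4 = f(w).

An antiderivative is F(w) = -5*(-4*w**2 - 9)**3/864.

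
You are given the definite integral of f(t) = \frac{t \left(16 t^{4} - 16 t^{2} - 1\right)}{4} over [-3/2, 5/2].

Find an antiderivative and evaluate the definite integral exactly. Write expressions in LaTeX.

For F(t) to be correct the identity F'(t) - f(t) = 0 must hold.
F(t) = \frac{2 t^{6}}{3} - t^{4} - \frac{t^{2}}{8} is an antiderivative of f.
Check: d/dt[\frac{2 t^{6}}{3} - t^{4} - \frac{t^{2}}{8}] = 4 t^{5} - 4 t^{3} - \frac{t}{4}, which equals f(t).
F(5/2) = \frac{1475}{12}; F(-3/2) = \frac{9}{4}.
Integral = F(5/2) - F(-3/2) = \frac{362}{3}.

Antiderivative: F(t) = \frac{2 t^{6}}{3} - t^{4} - \frac{t^{2}}{8}; value = \frac{362}{3}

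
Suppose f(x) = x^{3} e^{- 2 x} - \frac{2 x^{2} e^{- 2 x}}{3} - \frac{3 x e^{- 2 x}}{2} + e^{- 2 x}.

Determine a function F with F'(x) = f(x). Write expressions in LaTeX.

f has the shape u'v + uv' for u = - \frac{x^{3}}{2} - \frac{5 x^{2}}{12} + \frac{x}{3} - \frac{1}{3} and v = e^{- 2 x} — it is the derivative of the product u*v.
Check: d/dx[\frac{\left(- 6 x^{3} - 5 x^{2} + 4 x - 4\right) e^{- 2 x}}{12}] = \frac{\left(6 x^{3} - 4 x^{2} - 9 x + 6\right) e^{- 2 x}}{6}, which equals f(x).

An antiderivative is F(x) = \frac{\left(- 6 x^{3} - 5 x^{2} + 4 x - 4\right) e^{- 2 x}}{12}.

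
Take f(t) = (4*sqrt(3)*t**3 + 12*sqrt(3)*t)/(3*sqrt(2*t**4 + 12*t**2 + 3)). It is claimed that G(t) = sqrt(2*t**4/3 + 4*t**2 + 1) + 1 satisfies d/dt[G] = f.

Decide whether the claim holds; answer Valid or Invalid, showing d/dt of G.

Valid - the claim checks out under differentiation.

d/dt[G] = (4*sqrt(3)*t**3 + 12*sqrt(3)*t)/(3*sqrt(2*t**4 + 12*t**2 + 3))
This equals f(t) exactly, so the claim holds.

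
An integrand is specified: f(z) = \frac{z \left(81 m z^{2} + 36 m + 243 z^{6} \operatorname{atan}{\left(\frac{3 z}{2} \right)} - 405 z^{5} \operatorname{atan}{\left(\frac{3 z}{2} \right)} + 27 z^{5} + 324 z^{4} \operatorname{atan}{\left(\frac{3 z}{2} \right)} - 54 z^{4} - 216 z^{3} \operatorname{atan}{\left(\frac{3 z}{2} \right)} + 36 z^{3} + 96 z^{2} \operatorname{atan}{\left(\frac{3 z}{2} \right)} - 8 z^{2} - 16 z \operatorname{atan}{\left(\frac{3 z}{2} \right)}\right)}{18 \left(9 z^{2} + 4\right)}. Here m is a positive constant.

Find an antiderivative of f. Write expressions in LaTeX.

Recover f(z) by differentiating a candidate F(z); any mismatch rules it out.
Check: d/dz[\frac{m z^{2}}{4} + \frac{z^{6} \operatorname{atan}{\left(\frac{3 z}{2} \right)}}{4} - \frac{z^{5} \operatorname{atan}{\left(\frac{3 z}{2} \right)}}{2} + \frac{z^{4} \operatorname{atan}{\left(\frac{3 z}{2} \right)}}{3} - \frac{2 z^{3} \operatorname{atan}{\left(\frac{3 z}{2} \right)}}{27}] = \frac{81 m z^{3} + 36 m z + 243 z^{7} \operatorname{atan}{\left(\frac{3 z}{2} \right)} - 405 z^{6} \operatorname{atan}{\left(\frac{3 z}{2} \right)} + 27 z^{6} + 324 z^{5} \operatorname{atan}{\left(\frac{3 z}{2} \right)} - 54 z^{5} - 216 z^{4} \operatorname{atan}{\left(\frac{3 z}{2} \right)} + 36 z^{4} + 96 z^{3} \operatorname{atan}{\left(\frac{3 z}{2} \right)} - 8 z^{3} - 16 z^{2} \operatorname{atan}{\left(\frac{3 z}{2} \right)}}{162 z^{2} + 72}, which equals f(z).

An antiderivative is F(z) = \frac{m z^{2}}{4} + \frac{z^{6} \operatorname{atan}{\left(\frac{3 z}{2} \right)}}{4} - \frac{z^{5} \operatorname{atan}{\left(\frac{3 z}{2} \right)}}{2} + \frac{z^{4} \operatorname{atan}{\left(\frac{3 z}{2} \right)}}{3} - \frac{2 z^{3} \operatorname{atan}{\left(\frac{3 z}{2} \right)}}{27}.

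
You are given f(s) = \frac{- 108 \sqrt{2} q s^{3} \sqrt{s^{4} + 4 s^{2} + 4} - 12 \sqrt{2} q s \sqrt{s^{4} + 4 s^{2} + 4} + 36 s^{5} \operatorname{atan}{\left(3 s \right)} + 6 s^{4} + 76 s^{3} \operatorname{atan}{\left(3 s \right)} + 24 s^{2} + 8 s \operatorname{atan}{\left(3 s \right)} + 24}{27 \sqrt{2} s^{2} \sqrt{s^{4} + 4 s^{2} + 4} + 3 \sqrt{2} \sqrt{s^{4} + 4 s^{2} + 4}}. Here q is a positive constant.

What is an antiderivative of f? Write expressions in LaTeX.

A first test for any F(s): its s-derivative must equal f(s) identically.
Check: d/ds[\frac{\sqrt{2} \left(- 6 \sqrt{2} q s^{2} + 2 \sqrt{s^{4} + 4 s^{2} + 4} \operatorname{atan}{\left(3 s \right)}\right)}{6}] = \frac{- 108 q s^{3} \sqrt{s^{4} + 4 s^{2} + 4} - 12 q s \sqrt{s^{4} + 4 s^{2} + 4} + 18 \sqrt{2} s^{5} \operatorname{atan}{\left(3 s \right)} + 3 \sqrt{2} s^{4} + 38 \sqrt{2} s^{3} \operatorname{atan}{\left(3 s \right)} + 12 \sqrt{2} s^{2} + 4 \sqrt{2} s \operatorname{atan}{\left(3 s \right)} + 12 \sqrt{2}}{27 s^{2} \sqrt{s^{4} + 4 s^{2} + 4} + 3 \sqrt{s^{4} + 4 s^{2} + 4}}, which equals f(s).

An antiderivative is F(s) = \frac{\sqrt{2} \left(- 6 \sqrt{2} q s^{2} + 2 \sqrt{s^{4} + 4 s^{2} + 4} \operatorname{atan}{\left(3 s \right)}\right)}{6}.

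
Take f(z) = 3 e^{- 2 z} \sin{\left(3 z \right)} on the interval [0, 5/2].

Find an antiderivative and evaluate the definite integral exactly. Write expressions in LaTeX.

An antiderivative F(z) passes only if d/dz[F] lands on f(z) exactly.
F(z) = \frac{3 \left(- 2 \sin{\left(3 z \right)} - 3 \cos{\left(3 z \right)}\right) e^{- 2 z}}{13} is an antiderivative of f.
Check: d/dz[\frac{3 \left(- 2 \sin{\left(3 z \right)} - 3 \cos{\left(3 z \right)}\right) e^{- 2 z}}{13}] = 3 e^{- 2 z} \sin{\left(3 z \right)} = f(z).
F(5/2) = - \frac{6 \sin{\left(\frac{15}{2} \right)}}{13 e^{5}} - \frac{9 \cos{\left(\frac{15}{2} \right)}}{13 e^{5}}; F(0) = - \frac{9}{13}.
Integral = F(5/2) - F(0) = - \frac{6 \sin{\left(\frac{15}{2} \right)}}{13 e^{5}} - \frac{9 \cos{\left(\frac{15}{2} \right)}}{13 e^{5}} + \frac{9}{13}.

Antiderivative: F(z) = \frac{3 \left(- 2 \sin{\left(3 z \right)} - 3 \cos{\left(3 z \right)}\right) e^{- 2 z}}{13}; value = - \frac{6 \sin{\left(\frac{15}{2} \right)}}{13 e^{5}} - \frac{9 \cos{\left(\frac{15}{2} \right)}}{13 e^{5}} + \frac{9}{13}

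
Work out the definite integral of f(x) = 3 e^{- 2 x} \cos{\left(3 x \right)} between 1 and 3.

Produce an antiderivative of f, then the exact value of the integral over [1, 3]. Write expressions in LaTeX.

Since d/dx undoes antidifferentiation here, F'(x) = f(x) is required of F(x).
F(x) = \frac{3 \left(3 \sin{\left(3 x \right)} - 2 \cos{\left(3 x \right)}\right) e^{- 2 x}}{13} is an antiderivative of f.
Check: d/dx[\frac{3 \left(3 \sin{\left(3 x \right)} - 2 \cos{\left(3 x \right)}\right) e^{- 2 x}}{13}] = 3 e^{- 2 x} \cos{\left(3 x \right)} = f(x).
F(3) = \frac{9 \sin{\left(9 \right)}}{13 e^{6}} - \frac{6 \cos{\left(9 \right)}}{13 e^{6}}; F(1) = \frac{9 \sin{\left(3 \right)}}{13 e^{2}} - \frac{6 \cos{\left(3 \right)}}{13 e^{2}}.
Integral = F(3) - F(1) = \frac{6 \cos{\left(3 \right)}}{13 e^{2}} - \frac{9 \sin{\left(3 \right)}}{13 e^{2}} + \frac{9 \sin{\left(9 \right)}}{13 e^{6}} - \frac{6 \cos{\left(9 \right)}}{13 e^{6}}.

Antiderivative: F(x) = \frac{3 \left(3 \sin{\left(3 x \right)} - 2 \cos{\left(3 x \right)}\right) e^{- 2 x}}{13}; value = \frac{6 \cos{\left(3 \right)}}{13 e^{2}} - \frac{9 \sin{\left(3 \right)}}{13 e^{2}} + \frac{9 \sin{\left(9 \right)}}{13 e^{6}} - \frac{6 \cos{\left(9 \right)}}{13 e^{6}}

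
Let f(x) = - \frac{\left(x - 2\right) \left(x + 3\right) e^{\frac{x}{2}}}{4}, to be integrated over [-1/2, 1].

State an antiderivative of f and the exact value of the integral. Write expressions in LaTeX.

Antiderivative: F(x) = - \frac{x \left(x - 3\right) e^{\frac{x}{2}}}{2}; value = \frac{7}{8 e^{\frac{1}{4}}} + e^{\frac{1}{2}}

Recognize the product-rule pattern: f = u'v + uv' with u = - \frac{x^{2}}{2} + \frac{3 x}{2}, v = e^{\frac{x}{2}}, so integration by parts undoes it.
F(x) = - \frac{x \left(x - 3\right) e^{\frac{x}{2}}}{2} is an antiderivative of f.
Check: d/dx[- \frac{x \left(x - 3\right) e^{\frac{x}{2}}}{2}] = - \frac{x^{2} e^{\frac{x}{2}}}{4} - \frac{x e^{\frac{x}{2}}}{4} + \frac{3 e^{\frac{x}{2}}}{2}, which equals f(x).
F(1) = e^{\frac{1}{2}}; F(-1/2) = - \frac{7}{8 e^{\frac{1}{4}}}.
Integral = F(1) - F(-1/2) = \frac{7}{8 e^{\frac{1}{4}}} + e^{\frac{1}{2}}.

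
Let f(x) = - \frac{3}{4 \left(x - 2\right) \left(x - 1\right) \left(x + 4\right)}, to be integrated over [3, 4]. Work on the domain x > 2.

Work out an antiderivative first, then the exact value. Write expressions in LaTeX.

Antiderivative: F(x) = \frac{- 5 \log{\left(x - 2 \right)} + 6 \log{\left(x - 1 \right)} - \log{\left(x + 4 \right)}}{40}; value = - \frac{11 \log{\left(2 \right)}}{40} - \frac{\log{\left(8 \right)}}{40} + \frac{\log{\left(7 \right)}}{40} + \frac{3 \log{\left(3 \right)}}{20}

The denominator factors as 4 \left(x - 2\right) \left(x - 1\right) \left(x + 4\right); partial fractions split f into directly integrable pieces: - \frac{1}{40 \left(x + 4\right)} + \frac{3}{20 \left(x - 1\right)} - \frac{1}{8 \left(x - 2\right)}.
F(x) = \frac{- 5 \log{\left(x - 2 \right)} + 6 \log{\left(x - 1 \right)} - \log{\left(x + 4 \right)}}{40} is an antiderivative of f.
Check: d/dx[\frac{- 5 \log{\left(x - 2 \right)} + 6 \log{\left(x - 1 \right)} - \log{\left(x + 4 \right)}}{40}] = - \frac{3}{4 x^{3} + 4 x^{2} - 40 x + 32}, which equals f(x).
F(4) = - \frac{\log{\left(2 \right)}}{8} - \frac{\log{\left(8 \right)}}{40} + \frac{3 \log{\left(3 \right)}}{20}; F(3) = - \frac{\log{\left(7 \right)}}{40} + \frac{3 \log{\left(2 \right)}}{20}.
Integral = F(4) - F(3) = - \frac{11 \log{\left(2 \right)}}{40} - \frac{\log{\left(8 \right)}}{40} + \frac{\log{\left(7 \right)}}{40} + \frac{3 \log{\left(3 \right)}}{20}.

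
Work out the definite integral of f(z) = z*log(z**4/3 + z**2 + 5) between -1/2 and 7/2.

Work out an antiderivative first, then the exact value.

Antiderivative: F(z) = z**2*log(z**4/3 + z**2 + 5)/2 - z**2 + 3*log(z**4 + 3*z**2 + 15)/4 + sqrt(51)*atan(2*sqrt(51)*z**2/51 + sqrt(51)/17)/2; value = -12 - 3*log(253/16)/4 - sqrt(51)*atan(7*sqrt(51)/102)/2 - log(253/48)/8 + 3*log(3229/16)/4 + sqrt(51)*atan(55*sqrt(51)/102)/2 + 49*log(3229/48)/8

An antiderivative F(z) passes only if d/dz[F] lands on f(z) exactly.
F(z) = z**2*log(z**4/3 + z**2 + 5)/2 - z**2 + 3*log(z**4 + 3*z**2 + 15)/4 + sqrt(51)*atan(2*sqrt(51)*z**2/51 + sqrt(51)/17)/2 is an antiderivative of f.
Check: d/dz[z**2*log(z**4/3 + z**2 + 5)/2 - z**2 + 3*log(z**4 + 3*z**2 + 15)/4 + sqrt(51)*atan(2*sqrt(51)*z**2/51 + sqrt(51)/17)/2] = z*log(z**4/3 + z**2 + 5) = f(z).
F(7/2) = -49/4 + 3*log(3229/16)/4 + sqrt(51)*atan(55*sqrt(51)/102)/2 + 49*log(3229/48)/8; F(-1/2) = -1/4 + log(253/48)/8 + sqrt(51)*atan(7*sqrt(51)/102)/2 + 3*log(253/16)/4.
Integral = F(7/2) - F(-1/2) = -12 - 3*log(253/16)/4 - sqrt(51)*atan(7*sqrt(51)/102)/2 - log(253/48)/8 + 3*log(3229/16)/4 + sqrt(51)*atan(55*sqrt(51)/102)/2 + 49*log(3229/48)/8.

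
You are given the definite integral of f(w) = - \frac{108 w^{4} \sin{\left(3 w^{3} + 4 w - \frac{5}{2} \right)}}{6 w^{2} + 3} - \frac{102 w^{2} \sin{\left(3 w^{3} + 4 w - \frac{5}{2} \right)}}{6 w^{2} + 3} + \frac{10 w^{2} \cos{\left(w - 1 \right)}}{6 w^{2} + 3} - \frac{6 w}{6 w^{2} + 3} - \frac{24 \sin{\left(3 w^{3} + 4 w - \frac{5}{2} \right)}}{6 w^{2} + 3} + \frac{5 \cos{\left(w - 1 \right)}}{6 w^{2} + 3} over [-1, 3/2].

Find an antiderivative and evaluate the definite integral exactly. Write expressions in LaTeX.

Antiderivative: F(w) = - \frac{\log{\left(2 w^{2} + 1 \right)}}{2} + \frac{5 \sin{\left(w - 1 \right)}}{3} + 2 \cos{\left(3 w^{3} + 4 w - \frac{5}{2} \right)}; value = - \frac{\log{\left(\frac{11}{2} \right)}}{2} + \frac{\log{\left(3 \right)}}{2} + \frac{5 \sin{\left(\frac{1}{2} \right)}}{3} + 2 \cos{\left(\frac{109}{8} \right)} + \frac{5 \sin{\left(2 \right)}}{3} - 2 \cos{\left(\frac{19}{2} \right)}

The integrand splits into summands that can be handled one at a time.
F(w) = - \frac{\log{\left(2 w^{2} + 1 \right)}}{2} + \frac{5 \sin{\left(w - 1 \right)}}{3} + 2 \cos{\left(3 w^{3} + 4 w - \frac{5}{2} \right)} is an antiderivative of f.
Check: d/dw[- \frac{\log{\left(2 w^{2} + 1 \right)}}{2} + \frac{5 \sin{\left(w - 1 \right)}}{3} + 2 \cos{\left(3 w^{3} + 4 w - \frac{5}{2} \right)}] = \frac{- 108 w^{4} \sin{\left(3 w^{3} + 4 w - \frac{5}{2} \right)} - 102 w^{2} \sin{\left(3 w^{3} + 4 w - \frac{5}{2} \right)} + 10 w^{2} \cos{\left(w - 1 \right)} - 6 w - 24 \sin{\left(3 w^{3} + 4 w - \frac{5}{2} \right)} + 5 \cos{\left(w - 1 \right)}}{6 w^{2} + 3}, which equals f(w).
F(3/2) = - \frac{\log{\left(\frac{11}{2} \right)}}{2} + \frac{5 \sin{\left(\frac{1}{2} \right)}}{3} + 2 \cos{\left(\frac{109}{8} \right)}; F(-1) = 2 \cos{\left(\frac{19}{2} \right)} - \frac{5 \sin{\left(2 \right)}}{3} - \frac{\log{\left(3 \right)}}{2}.
Integral = F(3/2) - F(-1) = - \frac{\log{\left(\frac{11}{2} \right)}}{2} + \frac{\log{\left(3 \right)}}{2} + \frac{5 \sin{\left(\frac{1}{2} \right)}}{3} + 2 \cos{\left(\frac{109}{8} \right)} + \frac{5 \sin{\left(2 \right)}}{3} - 2 \cos{\left(\frac{19}{2} \right)}.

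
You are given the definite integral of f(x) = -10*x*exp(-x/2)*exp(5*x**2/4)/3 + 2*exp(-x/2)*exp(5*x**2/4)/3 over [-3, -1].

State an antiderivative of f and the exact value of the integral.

Antiderivative: F(x) = -4*exp(5*x**2/4 - x/2)/3; value = -4*exp(7/4)/3 + 4*exp(51/4)/3

The substitution u = 5*x**2/4 - x/2 works: f is exactly (dF/du)*(du/dx) for that inner function.
F(x) = -4*exp(5*x**2/4 - x/2)/3 is an antiderivative of f.
Check: d/dx[-4*exp(5*x**2/4 - x/2)/3] = -10*x*exp(-x/2)*exp(5*x**2/4)/3 + 2*exp(-x/2)*exp(5*x**2/4)/3 = f(x).
F(-1) = -4*exp(7/4)/3; F(-3) = -4*exp(51/4)/3.
Integral = F(-1) - F(-3) = -4*exp(7/4)/3 + 4*exp(51/4)/3.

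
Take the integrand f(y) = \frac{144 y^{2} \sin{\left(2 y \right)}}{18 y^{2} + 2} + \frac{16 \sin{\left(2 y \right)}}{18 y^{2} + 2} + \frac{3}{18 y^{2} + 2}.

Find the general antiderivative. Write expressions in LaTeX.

The integrand splits into summands that can be handled one at a time.
Check: d/dy[- 4 \cos{\left(2 y \right)} + \frac{\operatorname{atan}{\left(3 y \right)}}{2}] = \frac{144 y^{2} \sin{\left(2 y \right)} + 16 \sin{\left(2 y \right)} + 3}{18 y^{2} + 2}, which equals f(y).

F(y) = - 4 \cos{\left(2 y \right)} + \frac{\operatorname{atan}{\left(3 y \right)}}{2} + C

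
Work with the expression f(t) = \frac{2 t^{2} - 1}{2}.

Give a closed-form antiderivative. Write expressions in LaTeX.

An antiderivative is F(t) = \frac{t \left(2 t^{2} - 3\right)}{6}.

Check any antiderivative F(t) by computing F'(t) and comparing it with f(t).
Check: d/dt[\frac{t \left(2 t^{2} - 3\right)}{6}] = t^{2} - \frac{1}{2}, which equals f(t).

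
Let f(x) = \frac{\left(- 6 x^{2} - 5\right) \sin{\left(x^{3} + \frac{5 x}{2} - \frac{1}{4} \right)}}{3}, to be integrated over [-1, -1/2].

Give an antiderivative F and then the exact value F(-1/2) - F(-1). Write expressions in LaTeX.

Antiderivative: F(x) = \frac{2 \cos{\left(x^{3} + \frac{5 x}{2} - \frac{1}{4} \right)}}{3}; value = \frac{2 \cos{\left(\frac{13}{8} \right)}}{3} - \frac{2 \cos{\left(\frac{15}{4} \right)}}{3}

f matches the chain-rule pattern g'(h)*h' with inner function h(x) = x^{3} + \frac{5 x}{2} - \frac{1}{4}; substituting u = h(x) collapses the integral.
F(x) = \frac{2 \cos{\left(x^{3} + \frac{5 x}{2} - \frac{1}{4} \right)}}{3} is an antiderivative of f.
Check: d/dx[\frac{2 \cos{\left(x^{3} + \frac{5 x}{2} - \frac{1}{4} \right)}}{3}] = - 2 x^{2} \sin{\left(x^{3} + \frac{5 x}{2} - \frac{1}{4} \right)} - \frac{5 \sin{\left(x^{3} + \frac{5 x}{2} - \frac{1}{4} \right)}}{3}, which equals f(x).
F(-1/2) = \frac{2 \cos{\left(\frac{13}{8} \right)}}{3}; F(-1) = \frac{2 \cos{\left(\frac{15}{4} \right)}}{3}.
Integral = F(-1/2) - F(-1) = \frac{2 \cos{\left(\frac{13}{8} \right)}}{3} - \frac{2 \cos{\left(\frac{15}{4} \right)}}{3}.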